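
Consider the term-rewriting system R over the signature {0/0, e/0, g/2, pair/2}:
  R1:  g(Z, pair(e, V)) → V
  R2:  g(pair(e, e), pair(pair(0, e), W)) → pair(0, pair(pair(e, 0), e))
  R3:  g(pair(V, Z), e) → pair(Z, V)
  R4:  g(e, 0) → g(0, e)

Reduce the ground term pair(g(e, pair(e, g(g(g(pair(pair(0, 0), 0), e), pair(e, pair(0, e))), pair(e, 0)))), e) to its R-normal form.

pair(0, e)

1. pair(g(e, pair(e, g(g(g(pair(pair(0, 0), 0), e), pair(e, pair(0, e))), pair(e, 0)))), e)  →  pair(g(g(g(pair(pair(0, 0), 0), e), pair(e, pair(0, e))), pair(e, 0)), e)   [R1 at 1]
2. pair(g(g(g(pair(pair(0, 0), 0), e), pair(e, pair(0, e))), pair(e, 0)), e)  →  pair(0, e)   [R1 at 1]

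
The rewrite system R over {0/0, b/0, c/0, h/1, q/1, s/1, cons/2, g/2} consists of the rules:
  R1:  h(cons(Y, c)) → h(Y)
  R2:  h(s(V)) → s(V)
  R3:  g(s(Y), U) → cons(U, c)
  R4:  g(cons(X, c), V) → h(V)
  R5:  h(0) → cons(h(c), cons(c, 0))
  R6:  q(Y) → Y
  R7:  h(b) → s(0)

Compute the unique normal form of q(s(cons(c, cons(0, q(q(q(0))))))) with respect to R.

1. q(s(cons(c, cons(0, q(q(q(0)))))))  →  s(cons(c, cons(0, q(q(q(0))))))   [R6 at ε]
2. s(cons(c, cons(0, q(q(q(0))))))  →  s(cons(c, cons(0, q(q(0)))))   [R6 at 1.2.2]
3. s(cons(c, cons(0, q(q(0)))))  →  s(cons(c, cons(0, q(0))))   [R6 at 1.2.2]
4. s(cons(c, cons(0, q(0))))  →  s(cons(c, cons(0, 0)))   [R6 at 1.2.2]

s(cons(c, cons(0, 0)))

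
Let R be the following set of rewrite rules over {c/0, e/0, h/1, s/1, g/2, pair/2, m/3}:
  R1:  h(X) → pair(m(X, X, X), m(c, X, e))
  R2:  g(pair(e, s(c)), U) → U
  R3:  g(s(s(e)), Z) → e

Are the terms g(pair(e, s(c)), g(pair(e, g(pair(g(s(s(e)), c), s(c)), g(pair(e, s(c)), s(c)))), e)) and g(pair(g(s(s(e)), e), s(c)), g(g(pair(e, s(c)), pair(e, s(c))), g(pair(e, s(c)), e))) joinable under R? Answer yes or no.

Reduce t₁ = g(pair(e, s(c)), g(pair(e, g(pair(g(s(s(e)), c), s(c)), g(pair(e, s(c)), s(c)))), e)):
1. g(pair(e, s(c)), g(pair(e, g(pair(g(s(s(e)), c), s(c)), g(pair(e, s(c)), s(c)))), e))  →  g(pair(e, g(pair(g(s(s(e)), c), s(c)), g(pair(e, s(c)), s(c)))), e)   [R2 at ε]
2. g(pair(e, g(pair(g(s(s(e)), c), s(c)), g(pair(e, s(c)), s(c)))), e)  →  g(pair(e, g(pair(e, s(c)), g(pair(e, s(c)), s(c)))), e)   [R3 at 1.2.1.1]
3. g(pair(e, g(pair(e, s(c)), g(pair(e, s(c)), s(c)))), e)  →  g(pair(e, g(pair(e, s(c)), s(c))), e)   [R2 at 1.2]
4. g(pair(e, g(pair(e, s(c)), s(c))), e)  →  g(pair(e, s(c)), e)   [R2 at 1.2]
5. g(pair(e, s(c)), e)  →  e   [R2 at ε]

Reduce t₂ = g(pair(g(s(s(e)), e), s(c)), g(g(pair(e, s(c)), pair(e, s(c))), g(pair(e, s(c)), e))):
1. g(pair(g(s(s(e)), e), s(c)), g(g(pair(e, s(c)), pair(e, s(c))), g(pair(e, s(c)), e)))  →  g(pair(e, s(c)), g(g(pair(e, s(c)), pair(e, s(c))), g(pair(e, s(c)), e)))   [R3 at 1.1]
2. g(pair(e, s(c)), g(g(pair(e, s(c)), pair(e, s(c))), g(pair(e, s(c)), e)))  →  g(g(pair(e, s(c)), pair(e, s(c))), g(pair(e, s(c)), e))   [R2 at ε]
3. g(g(pair(e, s(c)), pair(e, s(c))), g(pair(e, s(c)), e))  →  g(pair(e, s(c)), g(pair(e, s(c)), e))   [R2 at 1]
4. g(pair(e, s(c)), g(pair(e, s(c)), e))  →  g(pair(e, s(c)), e)   [R2 at ε]
5. g(pair(e, s(c)), e)  →  e   [R2 at ε]

yes — NF(t₁) = e, NF(t₂) = e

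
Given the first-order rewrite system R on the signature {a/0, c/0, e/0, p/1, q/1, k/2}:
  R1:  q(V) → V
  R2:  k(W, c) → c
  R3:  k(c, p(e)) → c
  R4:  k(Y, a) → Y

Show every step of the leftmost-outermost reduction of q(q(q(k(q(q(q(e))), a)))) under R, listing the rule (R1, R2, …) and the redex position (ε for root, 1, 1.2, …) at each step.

e

1. q(q(q(k(q(q(q(e))), a))))  →  q(q(k(q(q(q(e))), a)))   [R1 at ε]
2. q(q(k(q(q(q(e))), a)))  →  q(k(q(q(q(e))), a))   [R1 at ε]
3. q(k(q(q(q(e))), a))  →  k(q(q(q(e))), a)   [R1 at ε]
4. k(q(q(q(e))), a)  →  q(q(q(e)))   [R4 at ε]
5. q(q(q(e)))  →  q(q(e))   [R1 at ε]
6. q(q(e))  →  q(e)   [R1 at ε]
7. q(e)  →  e   [R1 at ε]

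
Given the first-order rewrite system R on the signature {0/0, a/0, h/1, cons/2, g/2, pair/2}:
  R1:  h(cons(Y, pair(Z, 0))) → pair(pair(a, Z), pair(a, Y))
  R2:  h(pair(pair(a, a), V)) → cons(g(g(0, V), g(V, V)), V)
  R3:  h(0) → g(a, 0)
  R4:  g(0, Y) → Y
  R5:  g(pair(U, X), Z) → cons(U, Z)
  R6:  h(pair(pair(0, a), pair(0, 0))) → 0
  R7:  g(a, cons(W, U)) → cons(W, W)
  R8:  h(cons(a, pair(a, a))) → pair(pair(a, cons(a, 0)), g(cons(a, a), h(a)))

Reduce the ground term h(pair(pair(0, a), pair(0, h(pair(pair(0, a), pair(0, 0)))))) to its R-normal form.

0

1. h(pair(pair(0, a), pair(0, h(pair(pair(0, a), pair(0, 0))))))  →  h(pair(pair(0, a), pair(0, 0)))   [R6 at 1.2.2]
2. h(pair(pair(0, a), pair(0, 0)))  →  0   [R6 at ε]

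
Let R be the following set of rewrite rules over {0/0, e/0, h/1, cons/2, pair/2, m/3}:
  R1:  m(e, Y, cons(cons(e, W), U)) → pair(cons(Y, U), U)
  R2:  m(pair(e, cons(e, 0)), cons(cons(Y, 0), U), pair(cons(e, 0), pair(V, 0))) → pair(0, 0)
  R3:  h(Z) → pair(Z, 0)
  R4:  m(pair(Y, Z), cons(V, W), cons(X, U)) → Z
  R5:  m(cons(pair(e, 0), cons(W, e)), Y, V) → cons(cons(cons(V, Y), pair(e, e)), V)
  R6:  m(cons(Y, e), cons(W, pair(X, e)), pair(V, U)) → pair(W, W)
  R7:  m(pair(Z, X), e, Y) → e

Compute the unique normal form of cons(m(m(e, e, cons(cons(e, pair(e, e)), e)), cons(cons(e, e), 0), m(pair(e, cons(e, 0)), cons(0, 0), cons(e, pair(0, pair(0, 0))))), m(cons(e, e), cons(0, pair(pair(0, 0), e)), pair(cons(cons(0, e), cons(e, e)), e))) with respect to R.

1. cons(m(m(e, e, cons(cons(e, pair(e, e)), e)), cons(cons(e, e), 0), m(pair(e, cons(e, 0)), cons(0, 0), cons(e, pair(0, pair(0, 0))))), m(cons(e, e), cons(0, pair(pair(0, 0), e)), pair(cons(cons(0, e), cons(e, e)), e)))  →  cons(m(pair(cons(e, e), e), cons(cons(e, e), 0), m(pair(e, cons(e, 0)), cons(0, 0), cons(e, pair(0, pair(0, 0))))), m(cons(e, e), cons(0, pair(pair(0, 0), e)), pair(cons(cons(0, e), cons(e, e)), e)))   [R1 at 1.1]
2. cons(m(pair(cons(e, e), e), cons(cons(e, e), 0), m(pair(e, cons(e, 0)), cons(0, 0), cons(e, pair(0, pair(0, 0))))), m(cons(e, e), cons(0, pair(pair(0, 0), e)), pair(cons(cons(0, e), cons(e, e)), e)))  →  cons(m(pair(cons(e, e), e), cons(cons(e, e), 0), cons(e, 0)), m(cons(e, e), cons(0, pair(pair(0, 0), e)), pair(cons(cons(0, e), cons(e, e)), e)))   [R4 at 1.3]
3. cons(m(pair(cons(e, e), e), cons(cons(e, e), 0), cons(e, 0)), m(cons(e, e), cons(0, pair(pair(0, 0), e)), pair(cons(cons(0, e), cons(e, e)), e)))  →  cons(e, m(cons(e, e), cons(0, pair(pair(0, 0), e)), pair(cons(cons(0, e), cons(e, e)), e)))   [R4 at 1]
4. cons(e, m(cons(e, e), cons(0, pair(pair(0, 0), e)), pair(cons(cons(0, e), cons(e, e)), e)))  →  cons(e, pair(0, 0))   [R6 at 2]

cons(e, pair(0, 0))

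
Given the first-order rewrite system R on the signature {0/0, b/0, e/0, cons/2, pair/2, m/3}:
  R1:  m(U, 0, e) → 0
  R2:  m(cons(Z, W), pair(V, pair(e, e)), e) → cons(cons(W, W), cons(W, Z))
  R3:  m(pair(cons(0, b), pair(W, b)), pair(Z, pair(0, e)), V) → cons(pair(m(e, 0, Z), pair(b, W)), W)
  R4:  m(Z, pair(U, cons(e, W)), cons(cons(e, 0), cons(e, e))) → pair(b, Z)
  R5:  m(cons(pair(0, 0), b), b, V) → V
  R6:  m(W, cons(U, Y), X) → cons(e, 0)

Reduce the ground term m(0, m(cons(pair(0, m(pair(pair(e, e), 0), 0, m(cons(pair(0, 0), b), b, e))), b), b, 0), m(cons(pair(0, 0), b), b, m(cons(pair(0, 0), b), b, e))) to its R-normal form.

1. m(0, m(cons(pair(0, m(pair(pair(e, e), 0), 0, m(cons(pair(0, 0), b), b, e))), b), b, 0), m(cons(pair(0, 0), b), b, m(cons(pair(0, 0), b), b, e)))  →  m(0, m(cons(pair(0, m(pair(pair(e, e), 0), 0, e)), b), b, 0), m(cons(pair(0, 0), b), b, m(cons(pair(0, 0), b), b, e)))   [R5 at 2.1.1.2.3]
2. m(0, m(cons(pair(0, m(pair(pair(e, e), 0), 0, e)), b), b, 0), m(cons(pair(0, 0), b), b, m(cons(pair(0, 0), b), b, e)))  →  m(0, m(cons(pair(0, 0), b), b, 0), m(cons(pair(0, 0), b), b, m(cons(pair(0, 0), b), b, e)))   [R1 at 2.1.1.2]
3. m(0, m(cons(pair(0, 0), b), b, 0), m(cons(pair(0, 0), b), b, m(cons(pair(0, 0), b), b, e)))  →  m(0, 0, m(cons(pair(0, 0), b), b, m(cons(pair(0, 0), b), b, e)))   [R5 at 2]
4. m(0, 0, m(cons(pair(0, 0), b), b, m(cons(pair(0, 0), b), b, e)))  →  m(0, 0, m(cons(pair(0, 0), b), b, e))   [R5 at 3]
5. m(0, 0, m(cons(pair(0, 0), b), b, e))  →  m(0, 0, e)   [R5 at 3]
6. m(0, 0, e)  →  0   [R1 at ε]

0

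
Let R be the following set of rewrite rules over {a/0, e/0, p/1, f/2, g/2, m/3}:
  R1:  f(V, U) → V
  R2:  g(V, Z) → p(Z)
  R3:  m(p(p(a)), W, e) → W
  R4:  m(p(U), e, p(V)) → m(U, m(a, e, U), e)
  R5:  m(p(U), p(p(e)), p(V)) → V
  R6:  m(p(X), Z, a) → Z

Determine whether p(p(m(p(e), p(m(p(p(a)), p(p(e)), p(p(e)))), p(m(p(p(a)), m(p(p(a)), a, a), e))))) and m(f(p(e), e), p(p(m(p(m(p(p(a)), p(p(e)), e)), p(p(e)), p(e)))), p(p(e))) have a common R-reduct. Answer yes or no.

no — NF(t₁) = p(p(a)), NF(t₂) = p(e)

Reduce t₁ = p(p(m(p(e), p(m(p(p(a)), p(p(e)), p(p(e)))), p(m(p(p(a)), m(p(p(a)), a, a), e))))):
1. p(p(m(p(e), p(m(p(p(a)), p(p(e)), p(p(e)))), p(m(p(p(a)), m(p(p(a)), a, a), e)))))  →  p(p(m(p(e), p(p(e)), p(m(p(p(a)), m(p(p(a)), a, a), e)))))   [R5 at 1.1.2.1]
2. p(p(m(p(e), p(p(e)), p(m(p(p(a)), m(p(p(a)), a, a), e)))))  →  p(p(m(p(p(a)), m(p(p(a)), a, a), e)))   [R5 at 1.1]
3. p(p(m(p(p(a)), m(p(p(a)), a, a), e)))  →  p(p(m(p(p(a)), a, a)))   [R3 at 1.1]
4. p(p(m(p(p(a)), a, a)))  →  p(p(a))   [R6 at 1.1]

Reduce t₂ = m(f(p(e), e), p(p(m(p(m(p(p(a)), p(p(e)), e)), p(p(e)), p(e)))), p(p(e))):
1. m(f(p(e), e), p(p(m(p(m(p(p(a)), p(p(e)), e)), p(p(e)), p(e)))), p(p(e)))  →  m(p(e), p(p(m(p(m(p(p(a)), p(p(e)), e)), p(p(e)), p(e)))), p(p(e)))   [R1 at 1]
2. m(p(e), p(p(m(p(m(p(p(a)), p(p(e)), e)), p(p(e)), p(e)))), p(p(e)))  →  m(p(e), p(p(e)), p(p(e)))   [R5 at 2.1.1]
3. m(p(e), p(p(e)), p(p(e)))  →  p(e)   [R5 at ε]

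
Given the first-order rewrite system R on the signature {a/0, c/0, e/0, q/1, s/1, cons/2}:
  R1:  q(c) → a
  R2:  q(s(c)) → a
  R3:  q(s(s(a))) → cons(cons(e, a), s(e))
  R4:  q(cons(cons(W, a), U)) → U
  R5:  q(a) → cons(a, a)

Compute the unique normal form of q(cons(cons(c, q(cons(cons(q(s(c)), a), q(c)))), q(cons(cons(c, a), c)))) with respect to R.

c

1. q(cons(cons(c, q(cons(cons(q(s(c)), a), q(c)))), q(cons(cons(c, a), c))))  →  q(cons(cons(c, q(c)), q(cons(cons(c, a), c))))   [R4 at 1.1.2]
2. q(cons(cons(c, q(c)), q(cons(cons(c, a), c))))  →  q(cons(cons(c, a), q(cons(cons(c, a), c))))   [R1 at 1.1.2]
3. q(cons(cons(c, a), q(cons(cons(c, a), c))))  →  q(cons(cons(c, a), c))   [R4 at ε]
4. q(cons(cons(c, a), c))  →  c   [R4 at ε]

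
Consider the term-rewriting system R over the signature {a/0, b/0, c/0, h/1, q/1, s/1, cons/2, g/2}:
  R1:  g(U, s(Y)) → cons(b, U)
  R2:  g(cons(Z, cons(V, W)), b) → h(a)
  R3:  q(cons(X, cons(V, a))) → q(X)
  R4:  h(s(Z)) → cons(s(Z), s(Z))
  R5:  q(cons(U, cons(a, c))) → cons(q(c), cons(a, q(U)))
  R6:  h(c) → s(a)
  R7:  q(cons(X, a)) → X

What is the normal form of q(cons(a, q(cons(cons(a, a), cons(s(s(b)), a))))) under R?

a

1. q(cons(a, q(cons(cons(a, a), cons(s(s(b)), a)))))  →  q(cons(a, q(cons(a, a))))   [R3 at 1.2]
2. q(cons(a, q(cons(a, a))))  →  q(cons(a, a))   [R7 at 1.2]
3. q(cons(a, a))  →  a   [R7 at ε]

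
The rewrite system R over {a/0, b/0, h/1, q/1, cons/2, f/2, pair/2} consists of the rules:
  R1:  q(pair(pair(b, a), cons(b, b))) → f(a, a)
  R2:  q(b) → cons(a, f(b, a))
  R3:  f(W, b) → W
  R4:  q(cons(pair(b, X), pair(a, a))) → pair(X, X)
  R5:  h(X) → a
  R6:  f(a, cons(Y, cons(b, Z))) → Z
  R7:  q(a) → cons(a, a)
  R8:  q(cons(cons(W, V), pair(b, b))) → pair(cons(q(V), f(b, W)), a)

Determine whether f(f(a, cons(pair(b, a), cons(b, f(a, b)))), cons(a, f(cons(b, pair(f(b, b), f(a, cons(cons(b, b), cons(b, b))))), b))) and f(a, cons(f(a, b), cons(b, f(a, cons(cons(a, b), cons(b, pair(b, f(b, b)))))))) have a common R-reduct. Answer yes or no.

Reduce t₁ = f(f(a, cons(pair(b, a), cons(b, f(a, b)))), cons(a, f(cons(b, pair(f(b, b), f(a, cons(cons(b, b), cons(b, b))))), b))):
1. f(f(a, cons(pair(b, a), cons(b, f(a, b)))), cons(a, f(cons(b, pair(f(b, b), f(a, cons(cons(b, b), cons(b, b))))), b)))  →  f(f(a, b), cons(a, f(cons(b, pair(f(b, b), f(a, cons(cons(b, b), cons(b, b))))), b)))   [R6 at 1]
2. f(f(a, b), cons(a, f(cons(b, pair(f(b, b), f(a, cons(cons(b, b), cons(b, b))))), b)))  →  f(a, cons(a, f(cons(b, pair(f(b, b), f(a, cons(cons(b, b), cons(b, b))))), b)))   [R3 at 1]
3. f(a, cons(a, f(cons(b, pair(f(b, b), f(a, cons(cons(b, b), cons(b, b))))), b)))  →  f(a, cons(a, cons(b, pair(f(b, b), f(a, cons(cons(b, b), cons(b, b)))))))   [R3 at 2.2]
4. f(a, cons(a, cons(b, pair(f(b, b), f(a, cons(cons(b, b), cons(b, b)))))))  →  pair(f(b, b), f(a, cons(cons(b, b), cons(b, b))))   [R6 at ε]
5. pair(f(b, b), f(a, cons(cons(b, b), cons(b, b))))  →  pair(b, f(a, cons(cons(b, b), cons(b, b))))   [R3 at 1]
6. pair(b, f(a, cons(cons(b, b), cons(b, b))))  →  pair(b, b)   [R6 at 2]

Reduce t₂ = f(a, cons(f(a, b), cons(b, f(a, cons(cons(a, b), cons(b, pair(b, f(b, b)))))))):
1. f(a, cons(f(a, b), cons(b, f(a, cons(cons(a, b), cons(b, pair(b, f(b, b))))))))  →  f(a, cons(cons(a, b), cons(b, pair(b, f(b, b)))))   [R6 at ε]
2. f(a, cons(cons(a, b), cons(b, pair(b, f(b, b)))))  →  pair(b, f(b, b))   [R6 at ε]
3. pair(b, f(b, b))  →  pair(b, b)   [R3 at 2]

yes — NF(t₁) = pair(b, b), NF(t₂) = pair(b, b)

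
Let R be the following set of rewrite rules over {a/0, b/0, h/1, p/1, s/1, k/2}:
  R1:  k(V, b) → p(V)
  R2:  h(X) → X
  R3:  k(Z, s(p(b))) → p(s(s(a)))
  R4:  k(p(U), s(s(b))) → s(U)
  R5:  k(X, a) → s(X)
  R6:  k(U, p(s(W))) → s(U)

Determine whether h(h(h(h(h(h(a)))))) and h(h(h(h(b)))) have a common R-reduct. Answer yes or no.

no — NF(t₁) = a, NF(t₂) = b

Reduce t₁ = h(h(h(h(h(h(a)))))):
1. h(h(h(h(h(h(a))))))  →  h(h(h(h(h(a)))))   [R2 at ε]
2. h(h(h(h(h(a)))))  →  h(h(h(h(a))))   [R2 at ε]
3. h(h(h(h(a))))  →  h(h(h(a)))   [R2 at ε]
4. h(h(h(a)))  →  h(h(a))   [R2 at ε]
5. h(h(a))  →  h(a)   [R2 at ε]
6. h(a)  →  a   [R2 at ε]

Reduce t₂ = h(h(h(h(b)))):
1. h(h(h(h(b))))  →  h(h(h(b)))   [R2 at ε]
2. h(h(h(b)))  →  h(h(b))   [R2 at ε]
3. h(h(b))  →  h(b)   [R2 at ε]
4. h(b)  →  b   [R2 at ε]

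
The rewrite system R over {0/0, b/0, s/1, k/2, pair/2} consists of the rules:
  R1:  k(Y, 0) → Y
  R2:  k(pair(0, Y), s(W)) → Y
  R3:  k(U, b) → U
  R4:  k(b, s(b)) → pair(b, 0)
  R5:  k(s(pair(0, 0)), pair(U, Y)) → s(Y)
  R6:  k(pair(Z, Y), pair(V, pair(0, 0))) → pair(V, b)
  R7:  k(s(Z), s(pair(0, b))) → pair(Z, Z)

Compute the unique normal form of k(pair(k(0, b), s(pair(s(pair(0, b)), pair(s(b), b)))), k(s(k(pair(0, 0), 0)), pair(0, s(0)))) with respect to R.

s(pair(s(pair(0, b)), pair(s(b), b)))

1. k(pair(k(0, b), s(pair(s(pair(0, b)), pair(s(b), b)))), k(s(k(pair(0, 0), 0)), pair(0, s(0))))  →  k(pair(0, s(pair(s(pair(0, b)), pair(s(b), b)))), k(s(k(pair(0, 0), 0)), pair(0, s(0))))   [R3 at 1.1]
2. k(pair(0, s(pair(s(pair(0, b)), pair(s(b), b)))), k(s(k(pair(0, 0), 0)), pair(0, s(0))))  →  k(pair(0, s(pair(s(pair(0, b)), pair(s(b), b)))), k(s(pair(0, 0)), pair(0, s(0))))   [R1 at 2.1.1]
3. k(pair(0, s(pair(s(pair(0, b)), pair(s(b), b)))), k(s(pair(0, 0)), pair(0, s(0))))  →  k(pair(0, s(pair(s(pair(0, b)), pair(s(b), b)))), s(s(0)))   [R5 at 2]
4. k(pair(0, s(pair(s(pair(0, b)), pair(s(b), b)))), s(s(0)))  →  s(pair(s(pair(0, b)), pair(s(b), b)))   [R2 at ε]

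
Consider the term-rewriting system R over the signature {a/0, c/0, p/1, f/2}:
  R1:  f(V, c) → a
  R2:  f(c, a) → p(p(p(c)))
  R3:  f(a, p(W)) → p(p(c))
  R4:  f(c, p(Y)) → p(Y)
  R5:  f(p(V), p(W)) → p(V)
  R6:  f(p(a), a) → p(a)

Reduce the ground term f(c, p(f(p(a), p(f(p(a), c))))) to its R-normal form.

p(p(a))

1. f(c, p(f(p(a), p(f(p(a), c)))))  →  p(f(p(a), p(f(p(a), c))))   [R4 at ε]
2. p(f(p(a), p(f(p(a), c))))  →  p(p(a))   [R5 at 1]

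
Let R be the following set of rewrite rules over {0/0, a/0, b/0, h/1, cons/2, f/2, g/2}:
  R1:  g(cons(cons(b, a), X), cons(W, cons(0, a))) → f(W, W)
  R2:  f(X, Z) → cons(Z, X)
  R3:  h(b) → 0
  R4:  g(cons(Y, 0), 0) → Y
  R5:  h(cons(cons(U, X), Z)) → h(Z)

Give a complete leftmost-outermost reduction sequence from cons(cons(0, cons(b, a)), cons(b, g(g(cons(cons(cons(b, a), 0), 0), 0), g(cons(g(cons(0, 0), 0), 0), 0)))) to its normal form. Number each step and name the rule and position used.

cons(cons(0, cons(b, a)), cons(b, cons(b, a)))

1. cons(cons(0, cons(b, a)), cons(b, g(g(cons(cons(cons(b, a), 0), 0), 0), g(cons(g(cons(0, 0), 0), 0), 0))))  →  cons(cons(0, cons(b, a)), cons(b, g(cons(cons(b, a), 0), g(cons(g(cons(0, 0), 0), 0), 0))))   [R4 at 2.2.1]
2. cons(cons(0, cons(b, a)), cons(b, g(cons(cons(b, a), 0), g(cons(g(cons(0, 0), 0), 0), 0))))  →  cons(cons(0, cons(b, a)), cons(b, g(cons(cons(b, a), 0), g(cons(0, 0), 0))))   [R4 at 2.2.2]
3. cons(cons(0, cons(b, a)), cons(b, g(cons(cons(b, a), 0), g(cons(0, 0), 0))))  →  cons(cons(0, cons(b, a)), cons(b, g(cons(cons(b, a), 0), 0)))   [R4 at 2.2.2]
4. cons(cons(0, cons(b, a)), cons(b, g(cons(cons(b, a), 0), 0)))  →  cons(cons(0, cons(b, a)), cons(b, cons(b, a)))   [R4 at 2.2]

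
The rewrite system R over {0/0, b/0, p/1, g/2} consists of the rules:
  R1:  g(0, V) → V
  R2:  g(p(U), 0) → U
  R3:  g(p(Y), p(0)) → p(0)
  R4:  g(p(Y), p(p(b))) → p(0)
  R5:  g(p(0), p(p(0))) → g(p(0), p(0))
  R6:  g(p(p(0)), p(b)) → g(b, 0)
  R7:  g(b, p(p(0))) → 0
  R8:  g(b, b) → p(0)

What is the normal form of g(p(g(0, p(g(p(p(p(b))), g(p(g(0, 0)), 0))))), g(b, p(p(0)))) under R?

p(p(p(b)))

1. g(p(g(0, p(g(p(p(p(b))), g(p(g(0, 0)), 0))))), g(b, p(p(0))))  →  g(p(p(g(p(p(p(b))), g(p(g(0, 0)), 0)))), g(b, p(p(0))))   [R1 at 1.1]
2. g(p(p(g(p(p(p(b))), g(p(g(0, 0)), 0)))), g(b, p(p(0))))  →  g(p(p(g(p(p(p(b))), g(0, 0)))), g(b, p(p(0))))   [R2 at 1.1.1.2]
3. g(p(p(g(p(p(p(b))), g(0, 0)))), g(b, p(p(0))))  →  g(p(p(g(p(p(p(b))), 0))), g(b, p(p(0))))   [R1 at 1.1.1.2]
4. g(p(p(g(p(p(p(b))), 0))), g(b, p(p(0))))  →  g(p(p(p(p(b)))), g(b, p(p(0))))   [R2 at 1.1.1]
5. g(p(p(p(p(b)))), g(b, p(p(0))))  →  g(p(p(p(p(b)))), 0)   [R7 at 2]
6. g(p(p(p(p(b)))), 0)  →  p(p(p(b)))   [R2 at ε]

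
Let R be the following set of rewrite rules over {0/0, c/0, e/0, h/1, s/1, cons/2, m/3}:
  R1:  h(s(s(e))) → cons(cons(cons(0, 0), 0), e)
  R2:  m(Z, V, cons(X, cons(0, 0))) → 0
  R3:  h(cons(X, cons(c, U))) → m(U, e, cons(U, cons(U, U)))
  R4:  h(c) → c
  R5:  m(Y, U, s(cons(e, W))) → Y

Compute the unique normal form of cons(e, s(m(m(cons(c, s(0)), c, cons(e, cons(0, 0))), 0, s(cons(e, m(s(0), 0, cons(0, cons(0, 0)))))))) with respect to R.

1. cons(e, s(m(m(cons(c, s(0)), c, cons(e, cons(0, 0))), 0, s(cons(e, m(s(0), 0, cons(0, cons(0, 0))))))))  →  cons(e, s(m(cons(c, s(0)), c, cons(e, cons(0, 0)))))   [R5 at 2.1]
2. cons(e, s(m(cons(c, s(0)), c, cons(e, cons(0, 0)))))  →  cons(e, s(0))   [R2 at 2.1]

cons(e, s(0))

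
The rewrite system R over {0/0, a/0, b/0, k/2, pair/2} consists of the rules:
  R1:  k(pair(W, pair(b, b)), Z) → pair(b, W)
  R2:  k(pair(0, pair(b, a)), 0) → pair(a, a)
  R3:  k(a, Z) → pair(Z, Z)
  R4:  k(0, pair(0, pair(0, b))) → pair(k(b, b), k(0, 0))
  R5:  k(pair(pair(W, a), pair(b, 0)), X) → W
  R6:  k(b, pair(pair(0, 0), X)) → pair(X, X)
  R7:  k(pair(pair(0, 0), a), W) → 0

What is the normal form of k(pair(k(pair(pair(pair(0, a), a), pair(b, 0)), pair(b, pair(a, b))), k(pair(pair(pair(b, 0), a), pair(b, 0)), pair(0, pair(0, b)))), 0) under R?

1. k(pair(k(pair(pair(pair(0, a), a), pair(b, 0)), pair(b, pair(a, b))), k(pair(pair(pair(b, 0), a), pair(b, 0)), pair(0, pair(0, b)))), 0)  →  k(pair(pair(0, a), k(pair(pair(pair(b, 0), a), pair(b, 0)), pair(0, pair(0, b)))), 0)   [R5 at 1.1]
2. k(pair(pair(0, a), k(pair(pair(pair(b, 0), a), pair(b, 0)), pair(0, pair(0, b)))), 0)  →  k(pair(pair(0, a), pair(b, 0)), 0)   [R5 at 1.2]
3. k(pair(pair(0, a), pair(b, 0)), 0)  →  0   [R5 at ε]

0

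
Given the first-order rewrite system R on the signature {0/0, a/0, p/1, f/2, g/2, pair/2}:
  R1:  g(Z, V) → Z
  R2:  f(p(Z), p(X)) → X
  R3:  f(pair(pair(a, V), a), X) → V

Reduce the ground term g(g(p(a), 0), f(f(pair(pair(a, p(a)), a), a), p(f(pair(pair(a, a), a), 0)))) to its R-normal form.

1. g(g(p(a), 0), f(f(pair(pair(a, p(a)), a), a), p(f(pair(pair(a, a), a), 0))))  →  g(p(a), 0)   [R1 at ε]
2. g(p(a), 0)  →  p(a)   [R1 at ε]

p(a)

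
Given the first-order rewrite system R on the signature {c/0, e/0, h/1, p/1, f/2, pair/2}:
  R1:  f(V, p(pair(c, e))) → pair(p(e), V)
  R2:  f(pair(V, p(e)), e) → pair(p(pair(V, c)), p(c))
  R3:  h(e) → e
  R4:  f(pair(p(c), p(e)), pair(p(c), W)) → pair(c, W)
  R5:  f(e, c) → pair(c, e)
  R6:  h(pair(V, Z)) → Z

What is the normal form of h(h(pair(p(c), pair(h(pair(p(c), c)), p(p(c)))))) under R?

p(p(c))

1. h(h(pair(p(c), pair(h(pair(p(c), c)), p(p(c))))))  →  h(pair(h(pair(p(c), c)), p(p(c))))   [R6 at 1]
2. h(pair(h(pair(p(c), c)), p(p(c))))  →  p(p(c))   [R6 at ε]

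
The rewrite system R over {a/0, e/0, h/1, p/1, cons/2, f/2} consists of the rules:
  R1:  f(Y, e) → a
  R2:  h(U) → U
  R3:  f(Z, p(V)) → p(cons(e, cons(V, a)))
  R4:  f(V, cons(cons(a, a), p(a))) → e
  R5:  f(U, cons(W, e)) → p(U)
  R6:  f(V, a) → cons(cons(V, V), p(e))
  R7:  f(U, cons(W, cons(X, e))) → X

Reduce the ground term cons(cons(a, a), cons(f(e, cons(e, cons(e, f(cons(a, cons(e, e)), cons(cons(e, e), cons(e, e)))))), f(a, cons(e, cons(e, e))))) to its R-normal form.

1. cons(cons(a, a), cons(f(e, cons(e, cons(e, f(cons(a, cons(e, e)), cons(cons(e, e), cons(e, e)))))), f(a, cons(e, cons(e, e)))))  →  cons(cons(a, a), cons(f(e, cons(e, cons(e, e))), f(a, cons(e, cons(e, e)))))   [R7 at 2.1.2.2.2]
2. cons(cons(a, a), cons(f(e, cons(e, cons(e, e))), f(a, cons(e, cons(e, e)))))  →  cons(cons(a, a), cons(e, f(a, cons(e, cons(e, e)))))   [R7 at 2.1]
3. cons(cons(a, a), cons(e, f(a, cons(e, cons(e, e)))))  →  cons(cons(a, a), cons(e, e))   [R7 at 2.2]

cons(cons(a, a), cons(e, e))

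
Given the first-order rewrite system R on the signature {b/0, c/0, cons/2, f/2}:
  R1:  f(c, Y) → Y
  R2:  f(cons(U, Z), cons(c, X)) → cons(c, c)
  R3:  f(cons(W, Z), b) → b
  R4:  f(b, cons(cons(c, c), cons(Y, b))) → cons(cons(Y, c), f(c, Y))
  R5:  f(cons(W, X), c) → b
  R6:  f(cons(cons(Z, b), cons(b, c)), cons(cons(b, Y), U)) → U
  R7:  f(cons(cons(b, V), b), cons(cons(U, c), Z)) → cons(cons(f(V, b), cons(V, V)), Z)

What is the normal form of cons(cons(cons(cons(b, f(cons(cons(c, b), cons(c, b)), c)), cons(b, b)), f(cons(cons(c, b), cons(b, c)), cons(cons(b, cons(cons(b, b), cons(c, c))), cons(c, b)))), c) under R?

1. cons(cons(cons(cons(b, f(cons(cons(c, b), cons(c, b)), c)), cons(b, b)), f(cons(cons(c, b), cons(b, c)), cons(cons(b, cons(cons(b, b), cons(c, c))), cons(c, b)))), c)  →  cons(cons(cons(cons(b, b), cons(b, b)), f(cons(cons(c, b), cons(b, c)), cons(cons(b, cons(cons(b, b), cons(c, c))), cons(c, b)))), c)   [R5 at 1.1.1.2]
2. cons(cons(cons(cons(b, b), cons(b, b)), f(cons(cons(c, b), cons(b, c)), cons(cons(b, cons(cons(b, b), cons(c, c))), cons(c, b)))), c)  →  cons(cons(cons(cons(b, b), cons(b, b)), cons(c, b)), c)   [R6 at 1.2]

cons(cons(cons(cons(b, b), cons(b, b)), cons(c, b)), c)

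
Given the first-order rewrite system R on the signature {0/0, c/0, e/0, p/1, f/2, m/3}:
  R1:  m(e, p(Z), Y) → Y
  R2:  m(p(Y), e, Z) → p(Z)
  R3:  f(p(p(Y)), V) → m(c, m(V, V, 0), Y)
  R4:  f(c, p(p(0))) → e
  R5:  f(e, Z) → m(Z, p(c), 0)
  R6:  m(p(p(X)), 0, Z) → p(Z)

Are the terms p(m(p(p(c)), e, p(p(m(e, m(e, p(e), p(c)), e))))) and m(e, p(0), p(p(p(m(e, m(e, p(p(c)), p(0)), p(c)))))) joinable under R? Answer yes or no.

Reduce t₁ = p(m(p(p(c)), e, p(p(m(e, m(e, p(e), p(c)), e))))):
1. p(m(p(p(c)), e, p(p(m(e, m(e, p(e), p(c)), e)))))  →  p(p(p(p(m(e, m(e, p(e), p(c)), e)))))   [R2 at 1]
2. p(p(p(p(m(e, m(e, p(e), p(c)), e)))))  →  p(p(p(p(m(e, p(c), e)))))   [R1 at 1.1.1.1.2]
3. p(p(p(p(m(e, p(c), e)))))  →  p(p(p(p(e))))   [R1 at 1.1.1.1]

Reduce t₂ = m(e, p(0), p(p(p(m(e, m(e, p(p(c)), p(0)), p(c)))))):
1. m(e, p(0), p(p(p(m(e, m(e, p(p(c)), p(0)), p(c))))))  →  p(p(p(m(e, m(e, p(p(c)), p(0)), p(c)))))   [R1 at ε]
2. p(p(p(m(e, m(e, p(p(c)), p(0)), p(c)))))  →  p(p(p(m(e, p(0), p(c)))))   [R1 at 1.1.1.2]
3. p(p(p(m(e, p(0), p(c)))))  →  p(p(p(p(c))))   [R1 at 1.1.1]

no — NF(t₁) = p(p(p(p(e)))), NF(t₂) = p(p(p(p(c))))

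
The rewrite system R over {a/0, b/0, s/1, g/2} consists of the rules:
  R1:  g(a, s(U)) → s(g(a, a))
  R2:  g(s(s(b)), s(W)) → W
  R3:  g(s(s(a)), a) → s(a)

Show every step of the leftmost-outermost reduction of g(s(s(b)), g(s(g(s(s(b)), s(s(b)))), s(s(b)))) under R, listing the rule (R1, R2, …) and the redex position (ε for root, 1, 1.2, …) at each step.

b

1. g(s(s(b)), g(s(g(s(s(b)), s(s(b)))), s(s(b))))  →  g(s(s(b)), g(s(s(b)), s(s(b))))   [R2 at 2.1.1]
2. g(s(s(b)), g(s(s(b)), s(s(b))))  →  g(s(s(b)), s(b))   [R2 at 2]
3. g(s(s(b)), s(b))  →  b   [R2 at ε]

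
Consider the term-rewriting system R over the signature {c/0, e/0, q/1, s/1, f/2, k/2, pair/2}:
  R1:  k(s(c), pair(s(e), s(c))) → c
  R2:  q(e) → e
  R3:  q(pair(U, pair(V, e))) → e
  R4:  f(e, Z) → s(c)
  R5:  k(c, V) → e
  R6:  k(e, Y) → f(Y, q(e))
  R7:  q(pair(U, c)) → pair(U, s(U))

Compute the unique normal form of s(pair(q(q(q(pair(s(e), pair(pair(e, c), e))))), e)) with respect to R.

s(pair(e, e))

1. s(pair(q(q(q(pair(s(e), pair(pair(e, c), e))))), e))  →  s(pair(q(q(e)), e))   [R3 at 1.1.1.1]
2. s(pair(q(q(e)), e))  →  s(pair(q(e), e))   [R2 at 1.1.1]
3. s(pair(q(e), e))  →  s(pair(e, e))   [R2 at 1.1]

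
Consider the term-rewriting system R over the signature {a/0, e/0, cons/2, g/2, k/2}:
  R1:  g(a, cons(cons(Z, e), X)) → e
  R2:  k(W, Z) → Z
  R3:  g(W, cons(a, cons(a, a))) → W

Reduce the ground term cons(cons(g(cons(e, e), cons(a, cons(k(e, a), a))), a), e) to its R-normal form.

cons(cons(cons(e, e), a), e)

1. cons(cons(g(cons(e, e), cons(a, cons(k(e, a), a))), a), e)  →  cons(cons(g(cons(e, e), cons(a, cons(a, a))), a), e)   [R2 at 1.1.2.2.1]
2. cons(cons(g(cons(e, e), cons(a, cons(a, a))), a), e)  →  cons(cons(cons(e, e), a), e)   [R3 at 1.1]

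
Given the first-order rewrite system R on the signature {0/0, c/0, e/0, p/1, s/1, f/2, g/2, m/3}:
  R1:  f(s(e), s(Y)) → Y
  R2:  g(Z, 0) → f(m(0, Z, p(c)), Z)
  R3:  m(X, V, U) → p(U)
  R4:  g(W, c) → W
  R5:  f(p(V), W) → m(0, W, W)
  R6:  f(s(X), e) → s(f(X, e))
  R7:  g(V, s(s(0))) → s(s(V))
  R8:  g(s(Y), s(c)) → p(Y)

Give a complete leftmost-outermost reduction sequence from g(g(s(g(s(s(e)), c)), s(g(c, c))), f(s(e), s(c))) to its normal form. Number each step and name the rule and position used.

p(s(s(e)))

1. g(g(s(g(s(s(e)), c)), s(g(c, c))), f(s(e), s(c)))  →  g(g(s(s(s(e))), s(g(c, c))), f(s(e), s(c)))   [R4 at 1.1.1]
2. g(g(s(s(s(e))), s(g(c, c))), f(s(e), s(c)))  →  g(g(s(s(s(e))), s(c)), f(s(e), s(c)))   [R4 at 1.2.1]
3. g(g(s(s(s(e))), s(c)), f(s(e), s(c)))  →  g(p(s(s(e))), f(s(e), s(c)))   [R8 at 1]
4. g(p(s(s(e))), f(s(e), s(c)))  →  g(p(s(s(e))), c)   [R1 at 2]
5. g(p(s(s(e))), c)  →  p(s(s(e)))   [R4 at ε]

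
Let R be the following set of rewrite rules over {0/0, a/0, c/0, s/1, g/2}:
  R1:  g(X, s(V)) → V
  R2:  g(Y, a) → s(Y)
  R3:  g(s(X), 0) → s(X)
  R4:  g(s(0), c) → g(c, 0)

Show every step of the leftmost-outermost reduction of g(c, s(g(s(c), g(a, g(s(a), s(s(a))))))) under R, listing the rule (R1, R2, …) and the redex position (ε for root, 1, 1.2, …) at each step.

s(s(c))

1. g(c, s(g(s(c), g(a, g(s(a), s(s(a)))))))  →  g(s(c), g(a, g(s(a), s(s(a)))))   [R1 at ε]
2. g(s(c), g(a, g(s(a), s(s(a)))))  →  g(s(c), g(a, s(a)))   [R1 at 2.2]
3. g(s(c), g(a, s(a)))  →  g(s(c), a)   [R1 at 2]
4. g(s(c), a)  →  s(s(c))   [R2 at ε]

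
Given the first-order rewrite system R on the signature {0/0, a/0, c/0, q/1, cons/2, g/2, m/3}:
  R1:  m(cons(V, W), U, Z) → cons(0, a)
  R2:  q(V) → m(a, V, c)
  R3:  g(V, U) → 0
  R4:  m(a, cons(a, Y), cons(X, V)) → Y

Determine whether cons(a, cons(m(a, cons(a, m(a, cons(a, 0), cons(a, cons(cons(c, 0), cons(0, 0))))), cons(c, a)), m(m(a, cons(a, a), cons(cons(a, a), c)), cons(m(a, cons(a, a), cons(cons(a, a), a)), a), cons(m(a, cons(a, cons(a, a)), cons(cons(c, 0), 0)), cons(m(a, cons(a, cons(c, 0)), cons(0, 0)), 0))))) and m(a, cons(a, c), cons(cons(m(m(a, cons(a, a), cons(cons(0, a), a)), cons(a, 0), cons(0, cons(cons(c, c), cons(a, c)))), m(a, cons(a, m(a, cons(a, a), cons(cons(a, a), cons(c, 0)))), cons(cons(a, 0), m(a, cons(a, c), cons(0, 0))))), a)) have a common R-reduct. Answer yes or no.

no — NF(t₁) = cons(a, cons(0, a)), NF(t₂) = c

Reduce t₁ = cons(a, cons(m(a, cons(a, m(a, cons(a, 0), cons(a, cons(cons(c, 0), cons(0, 0))))), cons(c, a)), m(m(a, cons(a, a), cons(cons(a, a), c)), cons(m(a, cons(a, a), cons(cons(a, a), a)), a), cons(m(a, cons(a, cons(a, a)), cons(cons(c, 0), 0)), cons(m(a, cons(a, cons(c, 0)), cons(0, 0)), 0))))):
1. cons(a, cons(m(a, cons(a, m(a, cons(a, 0), cons(a, cons(cons(c, 0), cons(0, 0))))), cons(c, a)), m(m(a, cons(a, a), cons(cons(a, a), c)), cons(m(a, cons(a, a), cons(cons(a, a), a)), a), cons(m(a, cons(a, cons(a, a)), cons(cons(c, 0), 0)), cons(m(a, cons(a, cons(c, 0)), cons(0, 0)), 0)))))  →  cons(a, cons(m(a, cons(a, 0), cons(a, cons(cons(c, 0), cons(0, 0)))), m(m(a, cons(a, a), cons(cons(a, a), c)), cons(m(a, cons(a, a), cons(cons(a, a), a)), a), cons(m(a, cons(a, cons(a, a)), cons(cons(c, 0), 0)), cons(m(a, cons(a, cons(c, 0)), cons(0, 0)), 0)))))   [R4 at 2.1]
2. cons(a, cons(m(a, cons(a, 0), cons(a, cons(cons(c, 0), cons(0, 0)))), m(m(a, cons(a, a), cons(cons(a, a), c)), cons(m(a, cons(a, a), cons(cons(a, a), a)), a), cons(m(a, cons(a, cons(a, a)), cons(cons(c, 0), 0)), cons(m(a, cons(a, cons(c, 0)), cons(0, 0)), 0)))))  →  cons(a, cons(0, m(m(a, cons(a, a), cons(cons(a, a), c)), cons(m(a, cons(a, a), cons(cons(a, a), a)), a), cons(m(a, cons(a, cons(a, a)), cons(cons(c, 0), 0)), cons(m(a, cons(a, cons(c, 0)), cons(0, 0)), 0)))))   [R4 at 2.1]
3. cons(a, cons(0, m(m(a, cons(a, a), cons(cons(a, a), c)), cons(m(a, cons(a, a), cons(cons(a, a), a)), a), cons(m(a, cons(a, cons(a, a)), cons(cons(c, 0), 0)), cons(m(a, cons(a, cons(c, 0)), cons(0, 0)), 0)))))  →  cons(a, cons(0, m(a, cons(m(a, cons(a, a), cons(cons(a, a), a)), a), cons(m(a, cons(a, cons(a, a)), cons(cons(c, 0), 0)), cons(m(a, cons(a, cons(c, 0)), cons(0, 0)), 0)))))   [R4 at 2.2.1]
4. cons(a, cons(0, m(a, cons(m(a, cons(a, a), cons(cons(a, a), a)), a), cons(m(a, cons(a, cons(a, a)), cons(cons(c, 0), 0)), cons(m(a, cons(a, cons(c, 0)), cons(0, 0)), 0)))))  →  cons(a, cons(0, m(a, cons(a, a), cons(m(a, cons(a, cons(a, a)), cons(cons(c, 0), 0)), cons(m(a, cons(a, cons(c, 0)), cons(0, 0)), 0)))))   [R4 at 2.2.2.1]
5. cons(a, cons(0, m(a, cons(a, a), cons(m(a, cons(a, cons(a, a)), cons(cons(c, 0), 0)), cons(m(a, cons(a, cons(c, 0)), cons(0, 0)), 0)))))  →  cons(a, cons(0, a))   [R4 at 2.2]

Reduce t₂ = m(a, cons(a, c), cons(cons(m(m(a, cons(a, a), cons(cons(0, a), a)), cons(a, 0), cons(0, cons(cons(c, c), cons(a, c)))), m(a, cons(a, m(a, cons(a, a), cons(cons(a, a), cons(c, 0)))), cons(cons(a, 0), m(a, cons(a, c), cons(0, 0))))), a)):
1. m(a, cons(a, c), cons(cons(m(m(a, cons(a, a), cons(cons(0, a), a)), cons(a, 0), cons(0, cons(cons(c, c), cons(a, c)))), m(a, cons(a, m(a, cons(a, a), cons(cons(a, a), cons(c, 0)))), cons(cons(a, 0), m(a, cons(a, c), cons(0, 0))))), a))  →  c   [R4 at ε]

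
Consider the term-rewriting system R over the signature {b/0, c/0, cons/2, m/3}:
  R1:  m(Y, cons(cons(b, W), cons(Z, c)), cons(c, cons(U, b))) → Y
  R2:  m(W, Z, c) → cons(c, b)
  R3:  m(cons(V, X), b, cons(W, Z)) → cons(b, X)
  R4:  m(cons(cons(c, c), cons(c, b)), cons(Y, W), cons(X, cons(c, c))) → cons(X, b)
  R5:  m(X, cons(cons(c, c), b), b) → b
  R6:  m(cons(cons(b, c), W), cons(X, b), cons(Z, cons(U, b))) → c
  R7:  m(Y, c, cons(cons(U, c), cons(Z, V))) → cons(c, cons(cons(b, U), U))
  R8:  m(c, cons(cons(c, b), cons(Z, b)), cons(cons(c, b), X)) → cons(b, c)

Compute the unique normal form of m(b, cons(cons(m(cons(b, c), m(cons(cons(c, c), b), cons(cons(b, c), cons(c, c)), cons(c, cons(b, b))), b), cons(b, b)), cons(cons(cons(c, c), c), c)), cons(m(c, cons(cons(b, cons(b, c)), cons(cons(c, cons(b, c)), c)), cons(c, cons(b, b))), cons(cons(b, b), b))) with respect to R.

1. m(b, cons(cons(m(cons(b, c), m(cons(cons(c, c), b), cons(cons(b, c), cons(c, c)), cons(c, cons(b, b))), b), cons(b, b)), cons(cons(cons(c, c), c), c)), cons(m(c, cons(cons(b, cons(b, c)), cons(cons(c, cons(b, c)), c)), cons(c, cons(b, b))), cons(cons(b, b), b)))  →  m(b, cons(cons(m(cons(b, c), cons(cons(c, c), b), b), cons(b, b)), cons(cons(cons(c, c), c), c)), cons(m(c, cons(cons(b, cons(b, c)), cons(cons(c, cons(b, c)), c)), cons(c, cons(b, b))), cons(cons(b, b), b)))   [R1 at 2.1.1.2]
2. m(b, cons(cons(m(cons(b, c), cons(cons(c, c), b), b), cons(b, b)), cons(cons(cons(c, c), c), c)), cons(m(c, cons(cons(b, cons(b, c)), cons(cons(c, cons(b, c)), c)), cons(c, cons(b, b))), cons(cons(b, b), b)))  →  m(b, cons(cons(b, cons(b, b)), cons(cons(cons(c, c), c), c)), cons(m(c, cons(cons(b, cons(b, c)), cons(cons(c, cons(b, c)), c)), cons(c, cons(b, b))), cons(cons(b, b), b)))   [R5 at 2.1.1]
3. m(b, cons(cons(b, cons(b, b)), cons(cons(cons(c, c), c), c)), cons(m(c, cons(cons(b, cons(b, c)), cons(cons(c, cons(b, c)), c)), cons(c, cons(b, b))), cons(cons(b, b), b)))  →  m(b, cons(cons(b, cons(b, b)), cons(cons(cons(c, c), c), c)), cons(c, cons(cons(b, b), b)))   [R1 at 3.1]
4. m(b, cons(cons(b, cons(b, b)), cons(cons(cons(c, c), c), c)), cons(c, cons(cons(b, b), b)))  →  b   [R1 at ε]

b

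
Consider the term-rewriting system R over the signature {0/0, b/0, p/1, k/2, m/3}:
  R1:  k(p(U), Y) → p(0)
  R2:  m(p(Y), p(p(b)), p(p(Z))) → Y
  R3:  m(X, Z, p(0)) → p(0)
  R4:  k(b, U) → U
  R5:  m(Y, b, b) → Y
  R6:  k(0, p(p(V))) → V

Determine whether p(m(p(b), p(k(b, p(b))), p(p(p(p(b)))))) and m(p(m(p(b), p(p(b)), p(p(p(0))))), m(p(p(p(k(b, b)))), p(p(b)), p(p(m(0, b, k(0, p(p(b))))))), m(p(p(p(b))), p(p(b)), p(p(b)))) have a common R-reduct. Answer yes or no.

no — NF(t₁) = p(b), NF(t₂) = b

Reduce t₁ = p(m(p(b), p(k(b, p(b))), p(p(p(p(b)))))):
1. p(m(p(b), p(k(b, p(b))), p(p(p(p(b))))))  →  p(m(p(b), p(p(b)), p(p(p(p(b))))))   [R4 at 1.2.1]
2. p(m(p(b), p(p(b)), p(p(p(p(b))))))  →  p(b)   [R2 at 1]

Reduce t₂ = m(p(m(p(b), p(p(b)), p(p(p(0))))), m(p(p(p(k(b, b)))), p(p(b)), p(p(m(0, b, k(0, p(p(b))))))), m(p(p(p(b))), p(p(b)), p(p(b)))):
1. m(p(m(p(b), p(p(b)), p(p(p(0))))), m(p(p(p(k(b, b)))), p(p(b)), p(p(m(0, b, k(0, p(p(b))))))), m(p(p(p(b))), p(p(b)), p(p(b))))  →  m(p(b), m(p(p(p(k(b, b)))), p(p(b)), p(p(m(0, b, k(0, p(p(b))))))), m(p(p(p(b))), p(p(b)), p(p(b))))   [R2 at 1.1]
2. m(p(b), m(p(p(p(k(b, b)))), p(p(b)), p(p(m(0, b, k(0, p(p(b))))))), m(p(p(p(b))), p(p(b)), p(p(b))))  →  m(p(b), p(p(k(b, b))), m(p(p(p(b))), p(p(b)), p(p(b))))   [R2 at 2]
3. m(p(b), p(p(k(b, b))), m(p(p(p(b))), p(p(b)), p(p(b))))  →  m(p(b), p(p(b)), m(p(p(p(b))), p(p(b)), p(p(b))))   [R4 at 2.1.1]
4. m(p(b), p(p(b)), m(p(p(p(b))), p(p(b)), p(p(b))))  →  m(p(b), p(p(b)), p(p(b)))   [R2 at 3]
5. m(p(b), p(p(b)), p(p(b)))  →  b   [R2 at ε]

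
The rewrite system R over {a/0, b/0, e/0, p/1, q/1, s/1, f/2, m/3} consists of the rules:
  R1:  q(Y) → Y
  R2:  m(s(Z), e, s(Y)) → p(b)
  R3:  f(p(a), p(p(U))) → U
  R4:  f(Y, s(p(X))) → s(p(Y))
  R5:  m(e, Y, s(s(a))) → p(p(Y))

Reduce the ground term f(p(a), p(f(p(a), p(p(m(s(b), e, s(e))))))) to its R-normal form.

b

1. f(p(a), p(f(p(a), p(p(m(s(b), e, s(e)))))))  →  f(p(a), p(m(s(b), e, s(e))))   [R3 at 2.1]
2. f(p(a), p(m(s(b), e, s(e))))  →  f(p(a), p(p(b)))   [R2 at 2.1]
3. f(p(a), p(p(b)))  →  b   [R3 at ε]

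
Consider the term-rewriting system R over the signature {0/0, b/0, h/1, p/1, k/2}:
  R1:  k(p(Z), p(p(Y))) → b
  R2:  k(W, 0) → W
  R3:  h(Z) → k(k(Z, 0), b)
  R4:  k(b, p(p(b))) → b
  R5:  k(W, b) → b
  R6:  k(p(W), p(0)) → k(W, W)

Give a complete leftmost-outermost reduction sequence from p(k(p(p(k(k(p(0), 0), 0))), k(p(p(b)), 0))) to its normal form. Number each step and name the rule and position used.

1. p(k(p(p(k(k(p(0), 0), 0))), k(p(p(b)), 0)))  →  p(k(p(p(k(p(0), 0))), k(p(p(b)), 0)))   [R2 at 1.1.1.1]
2. p(k(p(p(k(p(0), 0))), k(p(p(b)), 0)))  →  p(k(p(p(p(0))), k(p(p(b)), 0)))   [R2 at 1.1.1.1]
3. p(k(p(p(p(0))), k(p(p(b)), 0)))  →  p(k(p(p(p(0))), p(p(b))))   [R2 at 1.2]
4. p(k(p(p(p(0))), p(p(b))))  →  p(b)   [R1 at 1]

p(b)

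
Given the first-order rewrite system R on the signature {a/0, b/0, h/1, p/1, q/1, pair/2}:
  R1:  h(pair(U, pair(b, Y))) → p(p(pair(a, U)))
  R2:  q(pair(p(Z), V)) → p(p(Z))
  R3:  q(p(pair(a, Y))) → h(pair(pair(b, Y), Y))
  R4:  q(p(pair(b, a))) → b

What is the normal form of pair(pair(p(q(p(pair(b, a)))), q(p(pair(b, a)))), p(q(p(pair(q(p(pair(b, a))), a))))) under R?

pair(pair(p(b), b), p(b))

1. pair(pair(p(q(p(pair(b, a)))), q(p(pair(b, a)))), p(q(p(pair(q(p(pair(b, a))), a)))))  →  pair(pair(p(b), q(p(pair(b, a)))), p(q(p(pair(q(p(pair(b, a))), a)))))   [R4 at 1.1.1]
2. pair(pair(p(b), q(p(pair(b, a)))), p(q(p(pair(q(p(pair(b, a))), a)))))  →  pair(pair(p(b), b), p(q(p(pair(q(p(pair(b, a))), a)))))   [R4 at 1.2]
3. pair(pair(p(b), b), p(q(p(pair(q(p(pair(b, a))), a)))))  →  pair(pair(p(b), b), p(q(p(pair(b, a)))))   [R4 at 2.1.1.1.1]
4. pair(pair(p(b), b), p(q(p(pair(b, a)))))  →  pair(pair(p(b), b), p(b))   [R4 at 2.1]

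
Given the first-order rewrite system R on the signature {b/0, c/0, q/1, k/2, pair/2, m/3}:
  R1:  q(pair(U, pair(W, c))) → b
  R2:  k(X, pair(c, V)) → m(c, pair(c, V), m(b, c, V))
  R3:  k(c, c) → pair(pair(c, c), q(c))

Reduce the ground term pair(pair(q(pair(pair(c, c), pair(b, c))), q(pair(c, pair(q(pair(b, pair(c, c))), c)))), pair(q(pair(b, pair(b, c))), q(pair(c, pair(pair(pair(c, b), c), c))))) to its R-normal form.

pair(pair(b, b), pair(b, b))

1. pair(pair(q(pair(pair(c, c), pair(b, c))), q(pair(c, pair(q(pair(b, pair(c, c))), c)))), pair(q(pair(b, pair(b, c))), q(pair(c, pair(pair(pair(c, b), c), c)))))  →  pair(pair(b, q(pair(c, pair(q(pair(b, pair(c, c))), c)))), pair(q(pair(b, pair(b, c))), q(pair(c, pair(pair(pair(c, b), c), c)))))   [R1 at 1.1]
2. pair(pair(b, q(pair(c, pair(q(pair(b, pair(c, c))), c)))), pair(q(pair(b, pair(b, c))), q(pair(c, pair(pair(pair(c, b), c), c)))))  →  pair(pair(b, b), pair(q(pair(b, pair(b, c))), q(pair(c, pair(pair(pair(c, b), c), c)))))   [R1 at 1.2]
3. pair(pair(b, b), pair(q(pair(b, pair(b, c))), q(pair(c, pair(pair(pair(c, b), c), c)))))  →  pair(pair(b, b), pair(b, q(pair(c, pair(pair(pair(c, b), c), c)))))   [R1 at 2.1]
4. pair(pair(b, b), pair(b, q(pair(c, pair(pair(pair(c, b), c), c)))))  →  pair(pair(b, b), pair(b, b))   [R1 at 2.2]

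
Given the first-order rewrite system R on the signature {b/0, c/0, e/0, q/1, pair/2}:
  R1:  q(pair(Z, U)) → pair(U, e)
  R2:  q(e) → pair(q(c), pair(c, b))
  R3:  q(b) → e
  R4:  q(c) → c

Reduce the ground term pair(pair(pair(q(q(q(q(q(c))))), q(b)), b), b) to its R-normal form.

pair(pair(pair(c, e), b), b)

1. pair(pair(pair(q(q(q(q(q(c))))), q(b)), b), b)  →  pair(pair(pair(q(q(q(q(c)))), q(b)), b), b)   [R4 at 1.1.1.1.1.1.1]
2. pair(pair(pair(q(q(q(q(c)))), q(b)), b), b)  →  pair(pair(pair(q(q(q(c))), q(b)), b), b)   [R4 at 1.1.1.1.1.1]
3. pair(pair(pair(q(q(q(c))), q(b)), b), b)  →  pair(pair(pair(q(q(c)), q(b)), b), b)   [R4 at 1.1.1.1.1]
4. pair(pair(pair(q(q(c)), q(b)), b), b)  →  pair(pair(pair(q(c), q(b)), b), b)   [R4 at 1.1.1.1]
5. pair(pair(pair(q(c), q(b)), b), b)  →  pair(pair(pair(c, q(b)), b), b)   [R4 at 1.1.1]
6. pair(pair(pair(c, q(b)), b), b)  →  pair(pair(pair(c, e), b), b)   [R3 at 1.1.2]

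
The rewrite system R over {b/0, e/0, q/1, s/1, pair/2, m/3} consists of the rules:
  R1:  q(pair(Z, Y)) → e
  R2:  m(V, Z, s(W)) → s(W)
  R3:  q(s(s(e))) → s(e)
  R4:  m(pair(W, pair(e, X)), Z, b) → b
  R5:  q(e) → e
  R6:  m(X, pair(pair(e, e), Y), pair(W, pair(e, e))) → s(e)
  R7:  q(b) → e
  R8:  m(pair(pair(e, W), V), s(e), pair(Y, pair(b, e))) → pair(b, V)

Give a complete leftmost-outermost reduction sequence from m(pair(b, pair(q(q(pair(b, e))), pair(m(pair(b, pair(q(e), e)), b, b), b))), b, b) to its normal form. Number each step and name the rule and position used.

1. m(pair(b, pair(q(q(pair(b, e))), pair(m(pair(b, pair(q(e), e)), b, b), b))), b, b)  →  m(pair(b, pair(q(e), pair(m(pair(b, pair(q(e), e)), b, b), b))), b, b)   [R1 at 1.2.1.1]
2. m(pair(b, pair(q(e), pair(m(pair(b, pair(q(e), e)), b, b), b))), b, b)  →  m(pair(b, pair(e, pair(m(pair(b, pair(q(e), e)), b, b), b))), b, b)   [R5 at 1.2.1]
3. m(pair(b, pair(e, pair(m(pair(b, pair(q(e), e)), b, b), b))), b, b)  →  b   [R4 at ε]

b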